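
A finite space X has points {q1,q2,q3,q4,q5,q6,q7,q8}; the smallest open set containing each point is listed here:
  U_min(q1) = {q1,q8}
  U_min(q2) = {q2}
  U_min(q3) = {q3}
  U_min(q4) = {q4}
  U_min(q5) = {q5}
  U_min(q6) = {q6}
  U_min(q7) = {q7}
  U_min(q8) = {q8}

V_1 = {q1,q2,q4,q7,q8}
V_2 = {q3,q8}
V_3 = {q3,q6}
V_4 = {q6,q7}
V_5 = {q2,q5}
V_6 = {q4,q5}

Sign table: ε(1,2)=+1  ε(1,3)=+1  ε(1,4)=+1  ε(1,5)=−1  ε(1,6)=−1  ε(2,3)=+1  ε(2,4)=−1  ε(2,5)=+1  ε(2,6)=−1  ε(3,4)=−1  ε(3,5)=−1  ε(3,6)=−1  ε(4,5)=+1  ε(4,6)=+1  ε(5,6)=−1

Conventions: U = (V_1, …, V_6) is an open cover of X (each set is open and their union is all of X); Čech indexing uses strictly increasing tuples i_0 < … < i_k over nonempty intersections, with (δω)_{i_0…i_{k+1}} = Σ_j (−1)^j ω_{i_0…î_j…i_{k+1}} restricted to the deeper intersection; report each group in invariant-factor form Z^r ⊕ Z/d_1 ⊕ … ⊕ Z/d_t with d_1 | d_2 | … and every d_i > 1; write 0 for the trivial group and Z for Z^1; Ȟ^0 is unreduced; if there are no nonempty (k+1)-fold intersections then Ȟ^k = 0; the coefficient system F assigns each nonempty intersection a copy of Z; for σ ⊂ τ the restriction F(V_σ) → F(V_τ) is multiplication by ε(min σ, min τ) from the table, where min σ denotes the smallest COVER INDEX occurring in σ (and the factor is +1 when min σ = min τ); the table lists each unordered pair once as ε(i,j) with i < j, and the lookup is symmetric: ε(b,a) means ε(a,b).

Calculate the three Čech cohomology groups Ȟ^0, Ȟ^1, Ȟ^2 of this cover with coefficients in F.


Ȟ^0(U;F) ≅ 0, Ȟ^1(U;F) ≅ Z ⊕ Z/2 and Ȟ^2(U;F) ≅ 0

nonempty intersections:
  V12={q8} V14={q7} V15={q2} V16={q4} V23={q3} V34={q6} V56={q5}
C dims 6,7; δ0: rk 6, SNF 1^5·2
Ȟ^0: (6−6)−0=0 ⇒ 0
Ȟ^1: (7−0)−6=1 plus torsion [2] ⇒ Z ⊕ Z/2
Ȟ^2: (0−0)−0=0 ⇒ 0


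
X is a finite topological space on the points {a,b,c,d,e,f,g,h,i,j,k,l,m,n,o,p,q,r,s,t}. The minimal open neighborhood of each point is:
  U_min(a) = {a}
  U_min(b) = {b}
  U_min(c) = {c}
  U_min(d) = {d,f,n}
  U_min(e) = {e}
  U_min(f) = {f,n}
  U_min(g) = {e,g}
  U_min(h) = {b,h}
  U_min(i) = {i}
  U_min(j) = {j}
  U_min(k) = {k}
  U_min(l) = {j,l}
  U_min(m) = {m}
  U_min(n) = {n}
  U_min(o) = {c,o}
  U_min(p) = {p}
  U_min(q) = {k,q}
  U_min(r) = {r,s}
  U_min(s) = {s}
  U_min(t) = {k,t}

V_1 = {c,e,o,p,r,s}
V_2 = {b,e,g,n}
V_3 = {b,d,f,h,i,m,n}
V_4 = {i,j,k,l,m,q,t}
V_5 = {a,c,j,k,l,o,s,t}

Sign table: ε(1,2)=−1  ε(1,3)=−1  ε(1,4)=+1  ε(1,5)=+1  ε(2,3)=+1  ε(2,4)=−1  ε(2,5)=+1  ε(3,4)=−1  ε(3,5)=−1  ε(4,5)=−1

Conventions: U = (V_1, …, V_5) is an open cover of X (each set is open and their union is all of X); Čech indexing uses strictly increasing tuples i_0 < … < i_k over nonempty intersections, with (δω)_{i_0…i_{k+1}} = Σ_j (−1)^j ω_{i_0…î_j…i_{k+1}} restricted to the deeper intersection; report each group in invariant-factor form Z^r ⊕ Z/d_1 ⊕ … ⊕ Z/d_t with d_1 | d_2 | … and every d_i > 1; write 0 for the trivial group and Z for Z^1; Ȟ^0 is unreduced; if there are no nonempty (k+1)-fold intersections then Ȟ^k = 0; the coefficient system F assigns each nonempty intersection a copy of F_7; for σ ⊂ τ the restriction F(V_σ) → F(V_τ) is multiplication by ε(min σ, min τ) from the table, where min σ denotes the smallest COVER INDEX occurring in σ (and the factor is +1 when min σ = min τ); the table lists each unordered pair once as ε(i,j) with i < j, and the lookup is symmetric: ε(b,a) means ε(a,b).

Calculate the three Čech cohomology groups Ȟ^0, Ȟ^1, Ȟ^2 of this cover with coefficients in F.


Ȟ^0 = 0, Ȟ^1 = 0 and Ȟ^2 = 0

nonempty overlaps:
  V12={e} V15={c,o,s} V23={b,n} V34={i,m} V45={j,k,l,t}
C dims 5,5; δ0: rk_F7 5
degree 0: 5−5−0 = 0 → Ȟ^0 ≅ 0
degree 1: 5−0−5 = 0 → Ȟ^1 ≅ 0
degree 2: 0−0−0 = 0 → Ȟ^2 ≅ 0


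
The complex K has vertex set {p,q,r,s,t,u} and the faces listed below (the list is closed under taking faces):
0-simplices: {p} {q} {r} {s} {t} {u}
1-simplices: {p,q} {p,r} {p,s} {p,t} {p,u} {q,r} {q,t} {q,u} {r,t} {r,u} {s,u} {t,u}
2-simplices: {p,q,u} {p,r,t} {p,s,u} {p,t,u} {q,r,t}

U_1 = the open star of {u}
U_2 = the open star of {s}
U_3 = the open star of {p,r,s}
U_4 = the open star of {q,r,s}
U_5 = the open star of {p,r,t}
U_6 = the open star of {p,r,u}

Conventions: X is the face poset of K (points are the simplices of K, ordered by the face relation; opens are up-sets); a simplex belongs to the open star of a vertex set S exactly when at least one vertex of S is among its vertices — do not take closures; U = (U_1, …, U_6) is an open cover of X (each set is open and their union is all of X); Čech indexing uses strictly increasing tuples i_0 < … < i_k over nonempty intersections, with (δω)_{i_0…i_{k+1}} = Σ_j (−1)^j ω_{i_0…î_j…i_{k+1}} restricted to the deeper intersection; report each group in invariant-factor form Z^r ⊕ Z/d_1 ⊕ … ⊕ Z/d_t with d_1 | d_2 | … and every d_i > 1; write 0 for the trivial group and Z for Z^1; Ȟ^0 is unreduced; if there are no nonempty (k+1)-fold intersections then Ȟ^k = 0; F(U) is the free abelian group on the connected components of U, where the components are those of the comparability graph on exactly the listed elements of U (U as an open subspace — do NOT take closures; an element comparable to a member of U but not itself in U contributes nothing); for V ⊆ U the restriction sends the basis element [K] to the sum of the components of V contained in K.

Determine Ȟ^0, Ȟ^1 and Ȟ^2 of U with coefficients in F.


nonempty intersections:
  U1={{u},{p,u},{q,u},{r,u},{s,u},{t,u},{p,q,u},{p,s,u},{p,t,u}} U2={{s},{p,s},{s,u},{p,s,u}} U3={{p},{r},{s},{p,q},{p,r},{p,s},{p,t},{p,u},{q,r},{r,t},{r,u},{s,u},{p,q,u},{p,r,t},{p,s,u},{p,t,u},{q,r,t}} U4={{q},{r},{s},{p,q},{p,r},{p,s},{q,r},{q,t},{q,u},{r,t},{r,u},{s,u},{p,q,u},{p,r,t},{p,s,u},{q,r,t}} U5={{p},{r},{t},{p,q},{p,r},{p,s},{p,t},{p,u},{q,r},{q,t},{r,t},{r,u},{t,u},{p,q,u},{p,r,t},{p,s,u},{p,t,u},{q,r,t}} U6={{p},{r},{u},{p,q},{p,r},{p,s},{p,t},{p,u},{q,r},{q,u},{r,t},{r,u},{s,u},{t,u},{p,q,u},{p,r,t},{p,s,u},{p,t,u},{q,r,t}}
  U12={{s,u},{p,s,u}} U13={{p,u},{r,u},{s,u},{p,q,u},{p,s,u},{p,t,u}} U14={{q,u},{r,u},{s,u},{p,q,u},{p,s,u}} U15={{p,u},{r,u},{t,u},{p,q,u},{p,s,u},{p,t,u}} U16={{u},{p,u},{q,u},{r,u},{s,u},{t,u},{p,q,u},{p,s,u},{p,t,u}} U23={{s},{p,s},{s,u},{p,s,u}} U24={{s},{p,s},{s,u},{p,s,u}} U25={{p,s},{p,s,u}} U26={{p,s},{s,u},{p,s,u}} U34={{r},{s},{p,q},{p,r},{p,s},{q,r},{r,t},{r,u},{s,u},{p,q,u},{p,r,t},{p,s,u},{q,r,t}} U35={{p},{r},{p,q},{p,r},{p,s},{p,t},{p,u},{q,r},{r,t},{r,u},{p,q,u},{p,r,t},{p,s,u},{p,t,u},{q,r,t}} U36={{p},{r},{p,q},{p,r},{p,s},{p,t},{p,u},{q,r},{r,t},{r,u},{s,u},{p,q,u},{p,r,t},{p,s,u},{p,t,u},{q,r,t}} U45={{r},{p,q},{p,r},{p,s},{q,r},{q,t},{r,t},{r,u},{p,q,u},{p,r,t},{p,s,u},{q,r,t}} U46={{r},{p,q},{p,r},{p,s},{q,r},{q,u},{r,t},{r,u},{s,u},{p,q,u},{p,r,t},{p,s,u},{q,r,t}} U56={{p},{r},{p,q},{p,r},{p,s},{p,t},{p,u},{q,r},{r,t},{r,u},{t,u},{p,q,u},{p,r,t},{p,s,u},{p,t,u},{q,r,t}}
  U123={{s,u},{p,s,u}} U124={{s,u},{p,s,u}} U125={{p,s,u}} U126={{s,u},{p,s,u}} U134={{r,u},{s,u},{p,q,u},{p,s,u}} U135={{p,u},{r,u},{p,q,u},{p,s,u},{p,t,u}} U136={{p,u},{r,u},{s,u},{p,q,u},{p,s,u},{p,t,u}} U145={{r,u},{p,q,u},{p,s,u}} U146={{q,u},{r,u},{s,u},{p,q,u},{p,s,u}} U156={{p,u},{r,u},{t,u},{p,q,u},{p,s,u},{p,t,u}} U234={{s},{p,s},{s,u},{p,s,u}} U235={{p,s},{p,s,u}} U236={{p,s},{s,u},{p,s,u}} U245={{p,s},{p,s,u}} U246={{p,s},{s,u},{p,s,u}} U256={{p,s},{p,s,u}} U345={{r},{p,q},{p,r},{p,s},{q,r},{r,t},{r,u},{p,q,u},{p,r,t},{p,s,u},{q,r,t}} U346={{r},{p,q},{p,r},{p,s},{q,r},{r,t},{r,u},{s,u},{p,q,u},{p,r,t},{p,s,u},{q,r,t}} U356={{p},{r},{p,q},{p,r},{p,s},{p,t},{p,u},{q,r},{r,t},{r,u},{p,q,u},{p,r,t},{p,s,u},{p,t,u},{q,r,t}} U456={{r},{p,q},{p,r},{p,s},{q,r},{r,t},{r,u},{p,q,u},{p,r,t},{p,s,u},{q,r,t}}
  U1234={{s,u},{p,s,u}} U1235={{p,s,u}} U1236={{s,u},{p,s,u}} U1245={{p,s,u}} U1246={{s,u},{p,s,u}} U1256={{p,s,u}} U1345={{r,u},{p,q,u},{p,s,u}} U1346={{r,u},{s,u},{p,q,u},{p,s,u}} U1356={{p,u},{r,u},{p,q,u},{p,s,u},{p,t,u}} U1456={{r,u},{p,q,u},{p,s,u}} U2345={{p,s},{p,s,u}} U2346={{p,s},{s,u},{p,s,u}} U2356={{p,s},{p,s,u}} U2456={{p,s},{p,s,u}} U3456={{r},{p,q},{p,r},{p,s},{q,r},{r,t},{r,u},{p,q,u},{p,r,t},{p,s,u},{q,r,t}}
  U12345={{p,s,u}} U12346={{s,u},{p,s,u}} U12356={{p,s,u}} U12456={{p,s,u}} U13456={{r,u},{p,q,u},{p,s,u}} U23456={{p,s},{p,s,u}}
  U123456={{p,s,u}}
components per intersection:
  U1: {{u},{p,u},{q,u},{r,u},{s,u},{t,u},{p,q,u},{p,s,u},{p,t,u}}
  U2: {{s},{p,s},{s,u},{p,s,u}}
  U3: {{p},{r},{s},{p,q},{p,r},{p,s},{p,t},{p,u},{q,r},{r,t},{r,u},{s,u},{p,q,u},{p,r,t},{p,s,u},{p,t,u},{q,r,t}}
  U4: {{q},{r},{p,q},{p,r},{q,r},{q,t},{q,u},{r,t},{r,u},{p,q,u},{p,r,t},{q,r,t}} {{s},{p,s},{s,u},{p,s,u}}
  U5: {{p},{r},{t},{p,q},{p,r},{p,s},{p,t},{p,u},{q,r},{q,t},{r,t},{r,u},{t,u},{p,q,u},{p,r,t},{p,s,u},{p,t,u},{q,r,t}}
  U6: {{p},{r},{u},{p,q},{p,r},{p,s},{p,t},{p,u},{q,r},{q,u},{r,t},{r,u},{s,u},{t,u},{p,q,u},{p,r,t},{p,s,u},{p,t,u},{q,r,t}}
  U12: {{s,u},{p,s,u}}
  U13: {{p,u},{s,u},{p,q,u},{p,s,u},{p,t,u}} {{r,u}}
  U14: {{q,u},{p,q,u}} {{r,u}} {{s,u},{p,s,u}}
  U15: {{p,u},{t,u},{p,q,u},{p,s,u},{p,t,u}} {{r,u}}
  U16: {{u},{p,u},{q,u},{r,u},{s,u},{t,u},{p,q,u},{p,s,u},{p,t,u}}
  U23: {{s},{p,s},{s,u},{p,s,u}}
  U24: {{s},{p,s},{s,u},{p,s,u}}
  U25: {{p,s},{p,s,u}}
  U26: {{p,s},{s,u},{p,s,u}}
  U34: {{r},{p,r},{q,r},{r,t},{r,u},{p,r,t},{q,r,t}} {{s},{p,s},{s,u},{p,s,u}} {{p,q},{p,q,u}}
  U35: {{p},{r},{p,q},{p,r},{p,s},{p,t},{p,u},{q,r},{r,t},{r,u},{p,q,u},{p,r,t},{p,s,u},{p,t,u},{q,r,t}}
  U36: {{p},{r},{p,q},{p,r},{p,s},{p,t},{p,u},{q,r},{r,t},{r,u},{s,u},{p,q,u},{p,r,t},{p,s,u},{p,t,u},{q,r,t}}
  U45: {{r},{p,r},{q,r},{q,t},{r,t},{r,u},{p,r,t},{q,r,t}} {{p,q},{p,q,u}} {{p,s},{p,s,u}}
  U46: {{r},{p,r},{q,r},{r,t},{r,u},{p,r,t},{q,r,t}} {{p,q},{q,u},{p,q,u}} {{p,s},{s,u},{p,s,u}}
  U56: {{p},{r},{p,q},{p,r},{p,s},{p,t},{p,u},{q,r},{r,t},{r,u},{t,u},{p,q,u},{p,r,t},{p,s,u},{p,t,u},{q,r,t}}
  U123: {{s,u},{p,s,u}}
  U124: {{s,u},{p,s,u}}
  U125: {{p,s,u}}
  U126: {{s,u},{p,s,u}}
  U134: {{r,u}} {{s,u},{p,s,u}} {{p,q,u}}
  U135: {{p,u},{p,q,u},{p,s,u},{p,t,u}} {{r,u}}
  U136: {{p,u},{s,u},{p,q,u},{p,s,u},{p,t,u}} {{r,u}}
  U145: {{r,u}} {{p,q,u}} {{p,s,u}}
  U146: {{q,u},{p,q,u}} {{r,u}} {{s,u},{p,s,u}}
  U156: {{p,u},{t,u},{p,q,u},{p,s,u},{p,t,u}} {{r,u}}
  U234: {{s},{p,s},{s,u},{p,s,u}}
  U235: {{p,s},{p,s,u}}
  U236: {{p,s},{s,u},{p,s,u}}
  U245: {{p,s},{p,s,u}}
  U246: {{p,s},{s,u},{p,s,u}}
  U256: {{p,s},{p,s,u}}
  U345: {{r},{p,r},{q,r},{r,t},{r,u},{p,r,t},{q,r,t}} {{p,q},{p,q,u}} {{p,s},{p,s,u}}
  U346: {{r},{p,r},{q,r},{r,t},{r,u},{p,r,t},{q,r,t}} {{p,q},{p,q,u}} {{p,s},{s,u},{p,s,u}}
  U356: {{p},{r},{p,q},{p,r},{p,s},{p,t},{p,u},{q,r},{r,t},{r,u},{p,q,u},{p,r,t},{p,s,u},{p,t,u},{q,r,t}}
  U456: {{r},{p,r},{q,r},{r,t},{r,u},{p,r,t},{q,r,t}} {{p,q},{p,q,u}} {{p,s},{p,s,u}}
  U1234: {{s,u},{p,s,u}}
  U1235: {{p,s,u}}
  U1236: {{s,u},{p,s,u}}
  U1245: {{p,s,u}}
  U1246: {{s,u},{p,s,u}}
  U1256: {{p,s,u}}
  U1345: {{r,u}} {{p,q,u}} {{p,s,u}}
  U1346: {{r,u}} {{s,u},{p,s,u}} {{p,q,u}}
  U1356: {{p,u},{p,q,u},{p,s,u},{p,t,u}} {{r,u}}
  U1456: {{r,u}} {{p,q,u}} {{p,s,u}}
  U2345: {{p,s},{p,s,u}}
  U2346: {{p,s},{s,u},{p,s,u}}
  U2356: {{p,s},{p,s,u}}
  U2456: {{p,s},{p,s,u}}
  U3456: {{r},{p,r},{q,r},{r,t},{r,u},{p,r,t},{q,r,t}} {{p,q},{p,q,u}} {{p,s},{p,s,u}}
  U12345: {{p,s,u}}
  U12346: {{s,u},{p,s,u}}
  U12356: {{p,s,u}}
  U12456: {{p,s,u}}
  U13456: {{r,u}} {{p,q,u}} {{p,s,u}}
  U23456: {{p,s},{p,s,u}}
  U123456: {{p,s,u}}
C dims 7,25,35,24; δ0: rk 6, SNF 1^6; δ1: rk 18, SNF 1^18; δ2: rk 17, SNF 1^17
Ȟ^0: (7−6)−0=1 ⇒ Z
Ȟ^1: (25−18)−6=1 ⇒ Z
Ȟ^2: (35−17)−18=0 ⇒ 0

Ȟ^0(U;F) ≅ Z; Ȟ^1(U;F) ≅ Z; Ȟ^2(U;F) ≅ 0


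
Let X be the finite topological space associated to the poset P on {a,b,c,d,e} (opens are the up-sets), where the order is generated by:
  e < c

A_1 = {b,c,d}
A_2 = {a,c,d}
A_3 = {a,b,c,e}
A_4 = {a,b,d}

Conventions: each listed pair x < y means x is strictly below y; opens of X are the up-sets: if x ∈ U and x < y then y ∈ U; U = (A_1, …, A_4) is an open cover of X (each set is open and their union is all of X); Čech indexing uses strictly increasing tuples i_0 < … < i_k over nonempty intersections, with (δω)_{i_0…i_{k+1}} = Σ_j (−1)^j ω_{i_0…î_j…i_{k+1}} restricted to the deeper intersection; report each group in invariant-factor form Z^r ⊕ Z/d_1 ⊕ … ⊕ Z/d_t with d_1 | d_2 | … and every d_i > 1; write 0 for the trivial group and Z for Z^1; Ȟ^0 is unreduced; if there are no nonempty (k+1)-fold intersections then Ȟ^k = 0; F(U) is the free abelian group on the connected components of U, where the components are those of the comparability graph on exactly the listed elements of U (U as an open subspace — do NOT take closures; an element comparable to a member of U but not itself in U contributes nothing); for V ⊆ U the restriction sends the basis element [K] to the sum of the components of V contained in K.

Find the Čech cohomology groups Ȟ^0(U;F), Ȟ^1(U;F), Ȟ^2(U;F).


nonempty intersections:
  A12={c,d} A13={b,c} A14={b,d} A23={a,c} A24={a,d} A34={a,b}
  A123={c} A124={d} A134={b} A234={a}
components per intersection:
  A1: {b} {c} {d}
  A2: {a} {c} {d}
  A3: {a} {b} {c,e}
  A4: {a} {b} {d}
  A12: {c} {d}
  A13: {b} {c}
  A14: {b} {d}
  A23: {a} {c}
  A24: {a} {d}
  A34: {a} {b}
  A123: {c}
  A124: {d}
  A134: {b}
  A234: {a}
C dims 12,12,4; δ0: rk 8, SNF 1^8; δ1: rk 4, SNF 1^4
Ȟ^0: (12−8)−0=4 ⇒ Z^4
Ȟ^1: (12−4)−8=0 ⇒ 0
Ȟ^2: (4−0)−4=0 ⇒ 0

Ȟ^0(U;F) ≅ Z^4; Ȟ^1(U;F) ≅ 0; Ȟ^2(U;F) ≅ 0


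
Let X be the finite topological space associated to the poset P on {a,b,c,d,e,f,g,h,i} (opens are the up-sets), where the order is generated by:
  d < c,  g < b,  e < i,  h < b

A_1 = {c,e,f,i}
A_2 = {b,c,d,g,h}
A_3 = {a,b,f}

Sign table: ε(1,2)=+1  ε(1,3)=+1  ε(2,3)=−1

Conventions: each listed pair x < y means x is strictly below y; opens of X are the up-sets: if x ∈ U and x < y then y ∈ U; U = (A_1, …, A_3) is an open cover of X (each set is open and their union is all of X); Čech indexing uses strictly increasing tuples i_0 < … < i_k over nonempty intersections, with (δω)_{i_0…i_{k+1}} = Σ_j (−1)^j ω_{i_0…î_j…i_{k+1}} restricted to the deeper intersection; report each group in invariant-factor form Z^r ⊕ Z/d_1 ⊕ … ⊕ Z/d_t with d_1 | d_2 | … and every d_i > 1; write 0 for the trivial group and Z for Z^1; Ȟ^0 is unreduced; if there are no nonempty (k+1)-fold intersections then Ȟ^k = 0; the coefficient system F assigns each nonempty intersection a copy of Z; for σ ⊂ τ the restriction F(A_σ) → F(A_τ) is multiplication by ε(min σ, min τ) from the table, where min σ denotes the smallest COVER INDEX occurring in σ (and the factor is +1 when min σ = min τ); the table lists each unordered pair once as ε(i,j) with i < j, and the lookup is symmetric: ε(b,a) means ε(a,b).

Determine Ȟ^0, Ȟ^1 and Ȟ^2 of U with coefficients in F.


cover nerve:
  A12={c} A13={f} A23={b}
C dims 3,3; δ0: rk 3, SNF 1^2·2
Ȟ^0: (3−3)−0=0 ⇒ 0
Ȟ^1: (3−0)−3=0 plus torsion [2] ⇒ Z/2
Ȟ^2: (0−0)−0=0 ⇒ 0

Ȟ^0(U;F) ≅ 0; Ȟ^1(U;F) ≅ Z/2; Ȟ^2(U;F) ≅ 0


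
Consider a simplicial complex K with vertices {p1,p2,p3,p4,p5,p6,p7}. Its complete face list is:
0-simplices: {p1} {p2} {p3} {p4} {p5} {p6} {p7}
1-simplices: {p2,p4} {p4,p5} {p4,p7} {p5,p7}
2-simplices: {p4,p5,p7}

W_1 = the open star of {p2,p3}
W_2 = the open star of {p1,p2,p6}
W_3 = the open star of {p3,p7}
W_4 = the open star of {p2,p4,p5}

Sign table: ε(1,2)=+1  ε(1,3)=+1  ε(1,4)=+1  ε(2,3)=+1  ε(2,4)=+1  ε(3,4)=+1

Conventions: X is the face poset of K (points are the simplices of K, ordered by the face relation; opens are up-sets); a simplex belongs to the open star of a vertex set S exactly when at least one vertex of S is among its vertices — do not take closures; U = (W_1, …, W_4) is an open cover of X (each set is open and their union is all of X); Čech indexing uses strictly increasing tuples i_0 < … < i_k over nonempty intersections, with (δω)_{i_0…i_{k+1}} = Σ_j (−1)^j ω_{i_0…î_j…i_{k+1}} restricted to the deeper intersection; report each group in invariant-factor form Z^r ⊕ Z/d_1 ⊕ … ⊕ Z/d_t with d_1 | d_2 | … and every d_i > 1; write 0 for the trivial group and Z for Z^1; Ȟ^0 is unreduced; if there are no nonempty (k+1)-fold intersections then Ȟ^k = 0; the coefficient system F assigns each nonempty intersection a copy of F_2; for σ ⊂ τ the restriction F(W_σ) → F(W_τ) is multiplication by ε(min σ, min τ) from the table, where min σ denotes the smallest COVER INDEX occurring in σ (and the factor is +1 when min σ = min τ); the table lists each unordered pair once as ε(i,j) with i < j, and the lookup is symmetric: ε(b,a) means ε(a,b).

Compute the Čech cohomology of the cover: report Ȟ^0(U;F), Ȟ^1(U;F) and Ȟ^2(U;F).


nonempty overlaps:
  W1={{p2},{p3},{p2,p4}} W2={{p1},{p2},{p6},{p2,p4}} W3={{p3},{p7},{p4,p7},{p5,p7},{p4,p5,p7}} W4={{p2},{p4},{p5},{p2,p4},{p4,p5},{p4,p7},{p5,p7},{p4,p5,p7}}
  W12={{p2},{p2,p4}} W13={{p3}} W14={{p2},{p2,p4}} W24={{p2},{p2,p4}} W34={{p4,p7},{p5,p7},{p4,p5,p7}}
  W124={{p2},{p2,p4}}
C dims 4,5,1; δ0: rk_F2 3; δ1: rk_F2 1
degree 0: 4−3−0 = 1 → Ȟ^0 ≅ Z/2
degree 1: 5−1−3 = 1 → Ȟ^1 ≅ Z/2
degree 2: 1−0−1 = 0 → Ȟ^2 ≅ 0

Ȟ^0(U;F) ≅ Z/2, Ȟ^1(U;F) ≅ Z/2, Ȟ^2(U;F) ≅ 0


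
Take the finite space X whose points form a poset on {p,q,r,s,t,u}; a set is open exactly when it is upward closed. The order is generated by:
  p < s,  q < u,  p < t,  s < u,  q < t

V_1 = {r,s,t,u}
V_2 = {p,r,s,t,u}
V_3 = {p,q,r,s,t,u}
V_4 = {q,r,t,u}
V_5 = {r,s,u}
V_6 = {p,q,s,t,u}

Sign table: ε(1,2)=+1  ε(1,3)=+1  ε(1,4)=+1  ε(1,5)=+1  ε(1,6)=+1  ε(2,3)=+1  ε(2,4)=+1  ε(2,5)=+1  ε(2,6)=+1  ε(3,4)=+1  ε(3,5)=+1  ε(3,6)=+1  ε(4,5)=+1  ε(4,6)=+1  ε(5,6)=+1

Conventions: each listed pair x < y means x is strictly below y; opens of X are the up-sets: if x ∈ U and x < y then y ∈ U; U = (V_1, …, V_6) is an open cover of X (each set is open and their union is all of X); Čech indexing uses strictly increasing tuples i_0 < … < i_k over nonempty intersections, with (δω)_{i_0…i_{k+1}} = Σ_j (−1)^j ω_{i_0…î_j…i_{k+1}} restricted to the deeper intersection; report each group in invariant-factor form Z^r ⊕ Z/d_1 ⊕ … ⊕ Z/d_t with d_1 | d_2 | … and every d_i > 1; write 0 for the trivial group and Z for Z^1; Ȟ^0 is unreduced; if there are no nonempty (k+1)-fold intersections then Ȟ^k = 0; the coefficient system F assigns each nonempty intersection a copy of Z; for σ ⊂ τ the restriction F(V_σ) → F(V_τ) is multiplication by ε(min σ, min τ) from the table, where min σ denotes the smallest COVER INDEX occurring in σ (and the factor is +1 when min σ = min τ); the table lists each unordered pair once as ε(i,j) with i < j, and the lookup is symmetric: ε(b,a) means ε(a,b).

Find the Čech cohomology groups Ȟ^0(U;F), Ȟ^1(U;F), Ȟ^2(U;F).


Ȟ^0(U;F) ≅ Z, Ȟ^1(U;F) ≅ 0 and Ȟ^2(U;F) ≅ 0

intersection data:
  V12={r,s,t,u} V13={r,s,t,u} V14={r,t,u} V15={r,s,u} V16={s,t,u} V23={p,r,s,t,u} V24={r,t,u} V25={r,s,u} V26={p,s,t,u} V34={q,r,t,u} V35={r,s,u} V36={p,q,s,t,u} V45={r,u} V46={q,t,u} V56={s,u}
  V123={r,s,t,u} V124={r,t,u} V125={r,s,u} V126={s,t,u} V134={r,t,u} V135={r,s,u} V136={s,t,u} V145={r,u} V146={t,u} V156={s,u} V234={r,t,u} V235={r,s,u} V236={p,s,t,u} V245={r,u} V246={t,u} V256={s,u} V345={r,u} V346={q,t,u} V356={s,u} V456={u}
  V1234={r,t,u} V1235={r,s,u} V1236={s,t,u} V1245={r,u} V1246={t,u} V1256={s,u} V1345={r,u} V1346={t,u} V1356={s,u} V1456={u} V2345={r,u} V2346={t,u} V2356={s,u} V2456={u} V3456={u}
  V12345={r,u} V12346={t,u} V12356={s,u} V12456={u} V13456={u} V23456={u}
  V123456={u}
C dims 6,15,20,15; δ0: rk 5, SNF 1^5; δ1: rk 10, SNF 1^10; δ2: rk 10, SNF 1^10
Ȟ^0 = (6 − 5) − 0 = 1, so Ȟ^0 ≅ Z
Ȟ^1 = (15 − 10) − 5 = 0, so Ȟ^1 ≅ 0
Ȟ^2 = (20 − 10) − 10 = 0, so Ȟ^2 ≅ 0


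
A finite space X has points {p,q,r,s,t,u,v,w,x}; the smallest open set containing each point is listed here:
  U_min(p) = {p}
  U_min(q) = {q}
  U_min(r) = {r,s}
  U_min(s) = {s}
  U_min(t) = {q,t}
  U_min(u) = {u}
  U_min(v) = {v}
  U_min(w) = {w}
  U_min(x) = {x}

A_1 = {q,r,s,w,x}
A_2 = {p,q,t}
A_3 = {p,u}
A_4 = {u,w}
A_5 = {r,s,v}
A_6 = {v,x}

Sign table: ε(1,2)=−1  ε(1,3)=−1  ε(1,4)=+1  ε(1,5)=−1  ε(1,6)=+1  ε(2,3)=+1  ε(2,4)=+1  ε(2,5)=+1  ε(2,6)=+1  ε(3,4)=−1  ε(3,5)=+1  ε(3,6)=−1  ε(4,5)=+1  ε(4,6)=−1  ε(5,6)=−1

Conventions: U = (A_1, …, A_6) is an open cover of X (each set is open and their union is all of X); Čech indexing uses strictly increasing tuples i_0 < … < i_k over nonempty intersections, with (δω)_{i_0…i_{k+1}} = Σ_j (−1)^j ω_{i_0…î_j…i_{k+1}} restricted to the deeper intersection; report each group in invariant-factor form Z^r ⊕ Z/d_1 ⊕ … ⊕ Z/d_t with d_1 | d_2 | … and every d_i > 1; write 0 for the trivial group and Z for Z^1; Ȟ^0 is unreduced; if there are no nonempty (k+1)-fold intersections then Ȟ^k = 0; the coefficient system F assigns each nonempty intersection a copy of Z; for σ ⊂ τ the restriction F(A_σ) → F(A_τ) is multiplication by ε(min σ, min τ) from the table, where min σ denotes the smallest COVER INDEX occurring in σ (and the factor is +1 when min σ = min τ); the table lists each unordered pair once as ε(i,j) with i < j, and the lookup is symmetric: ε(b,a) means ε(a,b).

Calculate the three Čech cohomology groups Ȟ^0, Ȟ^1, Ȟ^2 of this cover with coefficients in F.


nerve of the cover:
  A12={q} A14={w} A15={r,s} A16={x} A23={p} A34={u} A56={v}
C dims 6,7; δ0: rk 5, SNF 1^5
Ȟ^0 = (6 − 5) − 0 = 1, so Ȟ^0 ≅ Z
Ȟ^1 = (7 − 0) − 5 = 2, so Ȟ^1 ≅ Z^2
Ȟ^2 = (0 − 0) − 0 = 0, so Ȟ^2 ≅ 0

Ȟ^0(U;F) ≅ Z, Ȟ^1(U;F) ≅ Z^2, Ȟ^2(U;F) ≅ 0


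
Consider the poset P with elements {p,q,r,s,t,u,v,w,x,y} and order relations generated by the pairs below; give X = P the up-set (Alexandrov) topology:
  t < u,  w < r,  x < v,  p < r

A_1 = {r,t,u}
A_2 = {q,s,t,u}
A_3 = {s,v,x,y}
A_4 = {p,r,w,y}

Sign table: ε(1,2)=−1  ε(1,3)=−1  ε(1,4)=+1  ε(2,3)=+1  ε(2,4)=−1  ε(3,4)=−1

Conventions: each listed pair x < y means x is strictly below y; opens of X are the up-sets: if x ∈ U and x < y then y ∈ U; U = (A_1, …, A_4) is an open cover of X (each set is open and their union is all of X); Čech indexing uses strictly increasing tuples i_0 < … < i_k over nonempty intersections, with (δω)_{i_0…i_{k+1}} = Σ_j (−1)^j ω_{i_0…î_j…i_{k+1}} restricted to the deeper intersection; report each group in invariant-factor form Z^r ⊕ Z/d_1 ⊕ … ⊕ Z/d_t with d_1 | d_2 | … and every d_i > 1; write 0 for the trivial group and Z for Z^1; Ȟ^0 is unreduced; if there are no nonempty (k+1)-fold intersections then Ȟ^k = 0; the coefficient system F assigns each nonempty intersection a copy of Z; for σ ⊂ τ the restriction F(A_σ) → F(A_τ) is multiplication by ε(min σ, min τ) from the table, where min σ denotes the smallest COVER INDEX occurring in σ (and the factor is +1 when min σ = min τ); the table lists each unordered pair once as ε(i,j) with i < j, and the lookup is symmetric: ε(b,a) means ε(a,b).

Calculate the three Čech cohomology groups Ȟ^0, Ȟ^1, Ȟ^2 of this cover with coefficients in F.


nonempty overlaps:
  A12={t,u} A14={r} A23={s} A34={y}
C dims 4,4; δ0: rk 3, SNF 1^3
degree 0: 4−3−0 = 1 → Ȟ^0 ≅ Z
degree 1: 4−0−3 = 1 → Ȟ^1 ≅ Z
degree 2: 0−0−0 = 0 → Ȟ^2 ≅ 0

Ȟ^0 = Z; Ȟ^1 = Z; Ȟ^2 = 0


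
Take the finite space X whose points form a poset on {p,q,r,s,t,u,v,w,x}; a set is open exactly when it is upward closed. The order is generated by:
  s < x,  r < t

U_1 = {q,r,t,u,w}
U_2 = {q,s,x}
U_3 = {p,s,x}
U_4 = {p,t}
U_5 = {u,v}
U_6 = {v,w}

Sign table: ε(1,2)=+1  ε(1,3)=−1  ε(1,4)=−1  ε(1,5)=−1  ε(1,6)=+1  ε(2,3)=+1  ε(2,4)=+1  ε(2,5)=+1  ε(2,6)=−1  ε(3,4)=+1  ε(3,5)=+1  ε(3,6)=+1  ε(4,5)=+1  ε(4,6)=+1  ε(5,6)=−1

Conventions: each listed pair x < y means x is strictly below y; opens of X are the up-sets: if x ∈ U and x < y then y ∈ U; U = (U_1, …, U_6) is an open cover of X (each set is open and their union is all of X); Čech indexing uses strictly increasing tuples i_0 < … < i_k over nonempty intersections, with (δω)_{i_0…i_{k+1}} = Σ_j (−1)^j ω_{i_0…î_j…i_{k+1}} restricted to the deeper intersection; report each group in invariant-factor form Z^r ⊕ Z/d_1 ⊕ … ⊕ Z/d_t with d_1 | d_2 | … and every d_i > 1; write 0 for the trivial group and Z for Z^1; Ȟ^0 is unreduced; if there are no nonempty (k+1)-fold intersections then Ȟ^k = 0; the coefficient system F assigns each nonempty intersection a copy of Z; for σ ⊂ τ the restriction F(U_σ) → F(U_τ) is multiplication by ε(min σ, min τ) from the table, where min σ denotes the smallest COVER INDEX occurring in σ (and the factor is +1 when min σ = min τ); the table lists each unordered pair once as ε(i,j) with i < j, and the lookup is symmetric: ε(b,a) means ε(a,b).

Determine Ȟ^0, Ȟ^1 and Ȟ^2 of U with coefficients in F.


cover nerve:
  U12={q} U14={t} U15={u} U16={w} U23={s,x} U34={p} U56={v}
C dims 6,7; δ0: rk 6, SNF 1^5·2
Ȟ^0: (6−6)−0=0 ⇒ 0
Ȟ^1: (7−0)−6=1 plus torsion [2] ⇒ Z ⊕ Z/2
Ȟ^2: (0−0)−0=0 ⇒ 0

Ȟ^0 = 0,  Ȟ^1 = Z ⊕ Z/2,  Ȟ^2 = 0


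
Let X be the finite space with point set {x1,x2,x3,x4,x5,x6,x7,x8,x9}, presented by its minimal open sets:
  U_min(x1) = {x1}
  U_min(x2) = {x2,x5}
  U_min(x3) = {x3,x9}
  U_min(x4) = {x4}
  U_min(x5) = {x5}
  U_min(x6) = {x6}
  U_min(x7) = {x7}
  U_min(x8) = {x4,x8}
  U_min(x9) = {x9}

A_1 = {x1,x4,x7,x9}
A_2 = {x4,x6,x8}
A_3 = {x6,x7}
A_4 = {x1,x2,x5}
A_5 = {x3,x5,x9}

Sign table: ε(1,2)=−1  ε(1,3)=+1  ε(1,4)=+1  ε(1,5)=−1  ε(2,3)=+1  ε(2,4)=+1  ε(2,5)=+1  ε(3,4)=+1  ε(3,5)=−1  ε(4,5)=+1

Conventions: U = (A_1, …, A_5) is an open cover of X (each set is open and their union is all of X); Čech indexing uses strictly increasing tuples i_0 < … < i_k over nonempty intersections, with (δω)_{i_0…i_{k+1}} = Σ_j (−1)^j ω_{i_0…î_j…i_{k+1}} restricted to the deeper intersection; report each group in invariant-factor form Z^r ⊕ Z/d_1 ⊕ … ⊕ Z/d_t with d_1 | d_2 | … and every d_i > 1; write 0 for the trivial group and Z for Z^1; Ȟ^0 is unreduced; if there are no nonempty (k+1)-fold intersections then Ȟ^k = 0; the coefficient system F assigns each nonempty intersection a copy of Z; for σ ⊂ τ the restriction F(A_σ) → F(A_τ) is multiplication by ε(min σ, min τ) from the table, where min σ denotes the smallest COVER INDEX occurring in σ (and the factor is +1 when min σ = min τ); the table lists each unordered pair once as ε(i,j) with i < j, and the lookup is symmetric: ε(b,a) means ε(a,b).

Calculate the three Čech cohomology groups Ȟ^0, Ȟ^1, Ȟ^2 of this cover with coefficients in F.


Ȟ^0 = 0, Ȟ^1 = Z ⊕ Z/2, Ȟ^2 = 0

intersection data:
  A12={x4} A13={x7} A14={x1} A15={x9} A23={x6} A45={x5}
C dims 5,6; δ0: rk 5, SNF 1^4·2
Ȟ^0 = (5 − 5) − 0 = 0, so Ȟ^0 ≅ 0
Ȟ^1 = (6 − 0) − 5 = 1 plus torsion [2], so Ȟ^1 ≅ Z ⊕ Z/2
Ȟ^2 = (0 − 0) − 0 = 0, so Ȟ^2 ≅ 0


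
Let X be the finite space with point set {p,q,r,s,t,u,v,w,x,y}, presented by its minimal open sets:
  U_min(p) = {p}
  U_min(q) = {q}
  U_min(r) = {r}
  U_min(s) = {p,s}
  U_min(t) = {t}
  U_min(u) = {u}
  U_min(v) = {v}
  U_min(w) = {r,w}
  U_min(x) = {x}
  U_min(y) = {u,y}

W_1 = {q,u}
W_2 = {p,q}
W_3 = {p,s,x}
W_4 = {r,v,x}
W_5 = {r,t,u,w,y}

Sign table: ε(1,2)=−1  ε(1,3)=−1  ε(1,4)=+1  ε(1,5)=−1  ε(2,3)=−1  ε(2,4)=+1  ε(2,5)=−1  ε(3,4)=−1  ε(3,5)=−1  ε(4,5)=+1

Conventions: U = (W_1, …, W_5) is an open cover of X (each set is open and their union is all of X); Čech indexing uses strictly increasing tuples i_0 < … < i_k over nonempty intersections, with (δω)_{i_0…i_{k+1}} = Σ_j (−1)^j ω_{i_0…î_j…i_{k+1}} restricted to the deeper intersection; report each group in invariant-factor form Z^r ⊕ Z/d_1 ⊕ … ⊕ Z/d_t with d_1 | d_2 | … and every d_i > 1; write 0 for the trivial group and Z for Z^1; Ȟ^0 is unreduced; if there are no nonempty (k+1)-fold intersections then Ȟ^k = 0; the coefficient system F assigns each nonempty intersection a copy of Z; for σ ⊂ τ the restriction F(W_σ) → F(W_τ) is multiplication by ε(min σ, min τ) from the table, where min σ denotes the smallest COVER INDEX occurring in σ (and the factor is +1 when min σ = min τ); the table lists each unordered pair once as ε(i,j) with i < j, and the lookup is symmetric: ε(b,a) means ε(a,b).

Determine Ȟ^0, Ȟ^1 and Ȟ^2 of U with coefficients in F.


Ȟ^0 = Z, Ȟ^1 = Z and Ȟ^2 = 0

intersection data:
  W12={q} W15={u} W23={p} W34={x} W45={r}
C dims 5,5; δ0: rk 4, SNF 1^4
Ȟ^0 = (5 − 4) − 0 = 1, so Ȟ^0 ≅ Z
Ȟ^1 = (5 − 0) − 4 = 1, so Ȟ^1 ≅ Z
Ȟ^2 = (0 − 0) − 0 = 0, so Ȟ^2 ≅ 0


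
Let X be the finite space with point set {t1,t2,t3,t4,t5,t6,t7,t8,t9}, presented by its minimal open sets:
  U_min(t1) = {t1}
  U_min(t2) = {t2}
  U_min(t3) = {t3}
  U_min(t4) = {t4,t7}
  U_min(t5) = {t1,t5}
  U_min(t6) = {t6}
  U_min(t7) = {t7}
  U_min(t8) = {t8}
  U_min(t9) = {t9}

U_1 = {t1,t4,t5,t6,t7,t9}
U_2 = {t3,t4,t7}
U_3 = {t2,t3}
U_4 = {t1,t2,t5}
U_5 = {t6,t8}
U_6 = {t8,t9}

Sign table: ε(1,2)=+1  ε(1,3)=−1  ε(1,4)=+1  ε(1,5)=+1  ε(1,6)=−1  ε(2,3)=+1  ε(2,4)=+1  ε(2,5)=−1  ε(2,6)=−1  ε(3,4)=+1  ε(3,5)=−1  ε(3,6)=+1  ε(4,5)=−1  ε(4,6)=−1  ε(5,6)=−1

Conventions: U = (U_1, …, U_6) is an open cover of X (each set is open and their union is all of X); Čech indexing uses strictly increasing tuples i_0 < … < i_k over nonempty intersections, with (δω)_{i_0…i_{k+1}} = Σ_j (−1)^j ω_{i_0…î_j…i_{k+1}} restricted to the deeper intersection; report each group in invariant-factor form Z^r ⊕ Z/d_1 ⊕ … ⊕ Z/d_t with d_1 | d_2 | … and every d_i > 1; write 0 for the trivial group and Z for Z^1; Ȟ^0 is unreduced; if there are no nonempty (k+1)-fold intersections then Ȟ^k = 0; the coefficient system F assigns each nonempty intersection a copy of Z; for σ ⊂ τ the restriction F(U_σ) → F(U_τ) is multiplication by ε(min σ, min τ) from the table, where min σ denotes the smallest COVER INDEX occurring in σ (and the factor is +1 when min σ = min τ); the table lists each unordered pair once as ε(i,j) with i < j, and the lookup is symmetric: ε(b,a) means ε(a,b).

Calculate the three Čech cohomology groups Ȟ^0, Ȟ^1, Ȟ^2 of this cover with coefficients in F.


intersection data:
  U12={t4,t7} U14={t1,t5} U15={t6} U16={t9} U23={t3} U34={t2} U56={t8}
C dims 6,7; δ0: rk 5, SNF 1^5
Ȟ^0 = (6 − 5) − 0 = 1, so Ȟ^0 ≅ Z
Ȟ^1 = (7 − 0) − 5 = 2, so Ȟ^1 ≅ Z^2
Ȟ^2 = (0 − 0) − 0 = 0, so Ȟ^2 ≅ 0

Ȟ^0(U;F) ≅ Z, Ȟ^1(U;F) ≅ Z^2 and Ȟ^2(U;F) ≅ 0


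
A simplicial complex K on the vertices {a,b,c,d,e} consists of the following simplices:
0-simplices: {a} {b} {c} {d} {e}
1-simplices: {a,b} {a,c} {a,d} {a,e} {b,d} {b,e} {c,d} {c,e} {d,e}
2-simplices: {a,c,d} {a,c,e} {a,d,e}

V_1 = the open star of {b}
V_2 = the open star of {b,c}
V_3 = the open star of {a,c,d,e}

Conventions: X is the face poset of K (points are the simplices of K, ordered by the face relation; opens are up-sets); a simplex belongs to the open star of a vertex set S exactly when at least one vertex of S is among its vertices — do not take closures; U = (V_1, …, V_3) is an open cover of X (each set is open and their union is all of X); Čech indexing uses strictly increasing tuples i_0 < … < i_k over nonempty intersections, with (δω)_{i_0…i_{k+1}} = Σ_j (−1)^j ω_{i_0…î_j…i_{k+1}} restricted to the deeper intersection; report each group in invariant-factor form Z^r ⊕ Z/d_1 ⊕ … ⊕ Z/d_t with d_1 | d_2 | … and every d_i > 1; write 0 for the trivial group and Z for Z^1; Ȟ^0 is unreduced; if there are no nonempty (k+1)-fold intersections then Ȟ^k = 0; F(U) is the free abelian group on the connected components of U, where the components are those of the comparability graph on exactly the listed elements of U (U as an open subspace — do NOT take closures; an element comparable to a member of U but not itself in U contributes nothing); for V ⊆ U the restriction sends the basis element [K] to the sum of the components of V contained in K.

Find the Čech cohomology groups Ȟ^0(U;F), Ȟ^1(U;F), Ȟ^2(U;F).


Ȟ^0(U;F) ≅ Z,  Ȟ^1(U;F) ≅ Z^2,  Ȟ^2(U;F) ≅ 0

intersection data:
  V1={{b},{a,b},{b,d},{b,e}} V2={{b},{c},{a,b},{a,c},{b,d},{b,e},{c,d},{c,e},{a,c,d},{a,c,e}} V3={{a},{c},{d},{e},{a,b},{a,c},{a,d},{a,e},{b,d},{b,e},{c,d},{c,e},{d,e},{a,c,d},{a,c,e},{a,d,e}}
  V12={{b},{a,b},{b,d},{b,e}} V13={{a,b},{b,d},{b,e}} V23={{c},{a,b},{a,c},{b,d},{b,e},{c,d},{c,e},{a,c,d},{a,c,e}}
  V123={{a,b},{b,d},{b,e}}
components per intersection:
  V1: {{b},{a,b},{b,d},{b,e}}
  V2: {{b},{a,b},{b,d},{b,e}} {{c},{a,c},{c,d},{c,e},{a,c,d},{a,c,e}}
  V3: {{a},{c},{d},{e},{a,b},{a,c},{a,d},{a,e},{b,d},{b,e},{c,d},{c,e},{d,e},{a,c,d},{a,c,e},{a,d,e}}
  V12: {{b},{a,b},{b,d},{b,e}}
  V13: {{a,b}} {{b,d}} {{b,e}}
  V23: {{c},{a,c},{c,d},{c,e},{a,c,d},{a,c,e}} {{a,b}} {{b,d}} {{b,e}}
  V123: {{a,b}} {{b,d}} {{b,e}}
C dims 4,8,3; δ0: rk 3, SNF 1^3; δ1: rk 3, SNF 1^3
Ȟ^0 = (4 − 3) − 0 = 1, so Ȟ^0 ≅ Z
Ȟ^1 = (8 − 3) − 3 = 2, so Ȟ^1 ≅ Z^2
Ȟ^2 = (3 − 0) − 3 = 0, so Ȟ^2 ≅ 0


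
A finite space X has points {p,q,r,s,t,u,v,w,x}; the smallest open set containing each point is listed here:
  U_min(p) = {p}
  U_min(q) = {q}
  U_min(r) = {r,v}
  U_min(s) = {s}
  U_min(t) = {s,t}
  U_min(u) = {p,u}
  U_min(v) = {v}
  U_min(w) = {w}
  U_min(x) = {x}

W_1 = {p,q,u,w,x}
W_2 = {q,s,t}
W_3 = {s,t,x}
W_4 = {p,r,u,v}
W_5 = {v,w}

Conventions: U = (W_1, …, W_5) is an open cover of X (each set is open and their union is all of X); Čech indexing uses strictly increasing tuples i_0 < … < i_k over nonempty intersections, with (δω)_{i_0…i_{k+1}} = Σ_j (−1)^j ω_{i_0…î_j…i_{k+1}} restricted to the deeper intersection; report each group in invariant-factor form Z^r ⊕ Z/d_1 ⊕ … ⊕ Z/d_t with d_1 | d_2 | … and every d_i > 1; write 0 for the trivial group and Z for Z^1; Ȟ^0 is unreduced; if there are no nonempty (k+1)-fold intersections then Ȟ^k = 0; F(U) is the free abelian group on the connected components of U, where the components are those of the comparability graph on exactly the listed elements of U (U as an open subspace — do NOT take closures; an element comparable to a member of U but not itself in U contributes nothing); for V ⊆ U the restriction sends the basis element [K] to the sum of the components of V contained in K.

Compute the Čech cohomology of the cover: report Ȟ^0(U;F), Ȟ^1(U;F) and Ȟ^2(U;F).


Ȟ^0 ≅ Z^6, Ȟ^1 ≅ 0, Ȟ^2 ≅ 0

nerve simplices:
  W12={q} W13={x} W14={p,u} W15={w} W23={s,t} W45={v}
components per intersection:
  W1: {p,u} {q} {w} {x}
  W2: {q} {s,t}
  W3: {s,t} {x}
  W4: {p,u} {r,v}
  W5: {v} {w}
  W12: {q}
  W13: {x}
  W14: {p,u}
  W15: {w}
  W23: {s,t}
  W45: {v}
C dims 12,6; δ0: rk 6, SNF 1^6
degree 0: 12−6−0 = 6 → Ȟ^0 ≅ Z^6
degree 1: 6−0−6 = 0 → Ȟ^1 ≅ 0
degree 2: 0−0−0 = 0 → Ȟ^2 ≅ 0


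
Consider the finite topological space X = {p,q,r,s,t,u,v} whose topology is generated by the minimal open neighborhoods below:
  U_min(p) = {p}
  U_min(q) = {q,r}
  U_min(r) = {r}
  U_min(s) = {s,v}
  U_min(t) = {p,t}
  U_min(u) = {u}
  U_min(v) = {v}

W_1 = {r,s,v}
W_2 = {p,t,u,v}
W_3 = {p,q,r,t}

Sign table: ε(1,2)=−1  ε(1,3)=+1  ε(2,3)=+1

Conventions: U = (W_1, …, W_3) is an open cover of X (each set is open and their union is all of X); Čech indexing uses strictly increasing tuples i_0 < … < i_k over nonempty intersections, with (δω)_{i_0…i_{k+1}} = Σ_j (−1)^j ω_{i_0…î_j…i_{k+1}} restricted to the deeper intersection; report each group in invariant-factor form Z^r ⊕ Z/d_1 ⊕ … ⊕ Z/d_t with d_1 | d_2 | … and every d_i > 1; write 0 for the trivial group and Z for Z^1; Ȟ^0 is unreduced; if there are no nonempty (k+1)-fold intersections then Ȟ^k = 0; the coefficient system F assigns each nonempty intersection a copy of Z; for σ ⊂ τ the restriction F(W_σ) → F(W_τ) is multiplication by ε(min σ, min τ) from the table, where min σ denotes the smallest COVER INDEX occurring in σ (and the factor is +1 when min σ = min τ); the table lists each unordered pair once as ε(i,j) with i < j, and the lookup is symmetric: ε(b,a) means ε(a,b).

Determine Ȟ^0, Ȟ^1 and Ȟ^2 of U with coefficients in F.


nerve of the cover:
  W12={v} W13={r} W23={p,t}
C dims 3,3; δ0: rk 3, SNF 1^2·2
Ȟ^0 = (3 − 3) − 0 = 0, so Ȟ^0 ≅ 0
Ȟ^1 = (3 − 0) − 3 = 0 plus torsion [2], so Ȟ^1 ≅ Z/2
Ȟ^2 = (0 − 0) − 0 = 0, so Ȟ^2 ≅ 0

Ȟ^0 ≅ 0, Ȟ^1 ≅ Z/2 and Ȟ^2 ≅ 0


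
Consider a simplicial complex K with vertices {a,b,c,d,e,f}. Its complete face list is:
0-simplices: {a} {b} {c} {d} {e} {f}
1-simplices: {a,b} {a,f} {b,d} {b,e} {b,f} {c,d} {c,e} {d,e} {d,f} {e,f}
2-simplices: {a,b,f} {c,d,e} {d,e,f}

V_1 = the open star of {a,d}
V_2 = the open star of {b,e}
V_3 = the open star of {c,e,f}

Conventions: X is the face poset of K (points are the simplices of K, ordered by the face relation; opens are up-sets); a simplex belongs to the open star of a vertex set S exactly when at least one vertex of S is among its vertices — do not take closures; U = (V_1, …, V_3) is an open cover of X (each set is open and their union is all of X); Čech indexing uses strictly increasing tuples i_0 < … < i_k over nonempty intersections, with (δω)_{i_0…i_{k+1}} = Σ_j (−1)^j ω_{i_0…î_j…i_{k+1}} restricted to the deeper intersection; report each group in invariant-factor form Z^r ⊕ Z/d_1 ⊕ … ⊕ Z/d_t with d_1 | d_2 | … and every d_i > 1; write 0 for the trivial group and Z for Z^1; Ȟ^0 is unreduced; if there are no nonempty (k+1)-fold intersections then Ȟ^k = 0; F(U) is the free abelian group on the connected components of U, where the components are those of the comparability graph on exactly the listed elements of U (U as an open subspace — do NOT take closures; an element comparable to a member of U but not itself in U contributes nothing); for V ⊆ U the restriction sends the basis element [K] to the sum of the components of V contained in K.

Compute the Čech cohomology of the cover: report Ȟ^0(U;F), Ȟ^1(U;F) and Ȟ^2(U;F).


nerve of the cover:
  V1={{a},{d},{a,b},{a,f},{b,d},{c,d},{d,e},{d,f},{a,b,f},{c,d,e},{d,e,f}} V2={{b},{e},{a,b},{b,d},{b,e},{b,f},{c,e},{d,e},{e,f},{a,b,f},{c,d,e},{d,e,f}} V3={{c},{e},{f},{a,f},{b,e},{b,f},{c,d},{c,e},{d,e},{d,f},{e,f},{a,b,f},{c,d,e},{d,e,f}}
  V12={{a,b},{b,d},{d,e},{a,b,f},{c,d,e},{d,e,f}} V13={{a,f},{c,d},{d,e},{d,f},{a,b,f},{c,d,e},{d,e,f}} V23={{e},{b,e},{b,f},{c,e},{d,e},{e,f},{a,b,f},{c,d,e},{d,e,f}}
  V123={{d,e},{a,b,f},{c,d,e},{d,e,f}}
components per intersection:
  V1: {{a},{a,b},{a,f},{a,b,f}} {{d},{b,d},{c,d},{d,e},{d,f},{c,d,e},{d,e,f}}
  V2: {{b},{e},{a,b},{b,d},{b,e},{b,f},{c,e},{d,e},{e,f},{a,b,f},{c,d,e},{d,e,f}}
  V3: {{c},{e},{f},{a,f},{b,e},{b,f},{c,d},{c,e},{d,e},{d,f},{e,f},{a,b,f},{c,d,e},{d,e,f}}
  V12: {{a,b},{a,b,f}} {{b,d}} {{d,e},{c,d,e},{d,e,f}}
  V13: {{a,f},{a,b,f}} {{c,d},{d,e},{d,f},{c,d,e},{d,e,f}}
  V23: {{e},{b,e},{c,e},{d,e},{e,f},{c,d,e},{d,e,f}} {{b,f},{a,b,f}}
  V123: {{d,e},{c,d,e},{d,e,f}} {{a,b,f}}
C dims 4,7,2; δ0: rk 3, SNF 1^3; δ1: rk 2, SNF 1^2
Ȟ^0 = (4 − 3) − 0 = 1, so Ȟ^0 ≅ Z
Ȟ^1 = (7 − 2) − 3 = 2, so Ȟ^1 ≅ Z^2
Ȟ^2 = (2 − 0) − 2 = 0, so Ȟ^2 ≅ 0

Ȟ^0(U;F) ≅ Z, Ȟ^1(U;F) ≅ Z^2, Ȟ^2(U;F) ≅ 0


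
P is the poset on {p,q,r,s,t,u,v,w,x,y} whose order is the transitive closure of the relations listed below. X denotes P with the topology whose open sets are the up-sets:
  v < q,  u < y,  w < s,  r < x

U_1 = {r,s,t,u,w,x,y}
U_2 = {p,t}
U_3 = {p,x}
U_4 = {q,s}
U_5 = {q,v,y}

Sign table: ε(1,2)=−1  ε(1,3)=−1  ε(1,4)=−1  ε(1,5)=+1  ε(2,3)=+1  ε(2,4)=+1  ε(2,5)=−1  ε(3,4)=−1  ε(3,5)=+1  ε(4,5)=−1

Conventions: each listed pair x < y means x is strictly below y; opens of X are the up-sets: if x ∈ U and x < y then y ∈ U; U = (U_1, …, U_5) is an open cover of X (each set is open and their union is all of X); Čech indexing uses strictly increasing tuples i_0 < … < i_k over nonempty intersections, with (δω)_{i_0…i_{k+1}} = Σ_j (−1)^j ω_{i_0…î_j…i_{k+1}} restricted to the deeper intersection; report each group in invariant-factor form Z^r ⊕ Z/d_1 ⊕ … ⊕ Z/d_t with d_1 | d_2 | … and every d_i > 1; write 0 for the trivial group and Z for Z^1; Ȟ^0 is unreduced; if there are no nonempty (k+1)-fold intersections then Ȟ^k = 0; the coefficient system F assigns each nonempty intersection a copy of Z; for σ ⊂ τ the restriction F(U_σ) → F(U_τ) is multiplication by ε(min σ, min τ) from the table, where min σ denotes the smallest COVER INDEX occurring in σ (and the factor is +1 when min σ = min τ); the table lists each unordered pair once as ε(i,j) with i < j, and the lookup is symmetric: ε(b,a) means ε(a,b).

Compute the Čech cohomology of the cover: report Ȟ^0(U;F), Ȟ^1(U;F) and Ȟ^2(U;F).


Ȟ^0 = Z,  Ȟ^1 = Z^2,  Ȟ^2 = 0

nonempty overlaps:
  U12={t} U13={x} U14={s} U15={y} U23={p} U45={q}
C dims 5,6; δ0: rk 4, SNF 1^4
degree 0: 5−4−0 = 1 → Ȟ^0 ≅ Z
degree 1: 6−0−4 = 2 → Ȟ^1 ≅ Z^2
degree 2: 0−0−0 = 0 → Ȟ^2 ≅ 0
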